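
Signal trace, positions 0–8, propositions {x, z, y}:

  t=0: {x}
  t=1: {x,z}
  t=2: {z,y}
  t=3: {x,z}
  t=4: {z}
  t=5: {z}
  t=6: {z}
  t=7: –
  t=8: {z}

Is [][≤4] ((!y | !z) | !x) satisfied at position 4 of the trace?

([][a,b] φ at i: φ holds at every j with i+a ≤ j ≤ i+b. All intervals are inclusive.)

Check ((!y | !z) | !x) at every j in [4,8]:
  j=4: true
  j=5: true
  j=6: true
  j=7: true
  j=8: true
All positions satisfy it → formula holds.

True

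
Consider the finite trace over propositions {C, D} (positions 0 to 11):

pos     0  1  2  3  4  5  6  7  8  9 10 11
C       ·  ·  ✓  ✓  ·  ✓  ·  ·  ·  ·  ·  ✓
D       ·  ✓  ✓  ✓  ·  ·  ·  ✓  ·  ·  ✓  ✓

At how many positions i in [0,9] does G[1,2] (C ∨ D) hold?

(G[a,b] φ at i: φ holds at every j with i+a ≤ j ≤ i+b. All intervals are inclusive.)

Evaluate at each i in [0,9]:
  i=0: ✓ (all of [1,2])
  i=1: ✓ (all of [2,3])
  i=2: ✗ (fails at j=4)
  i=3: ✗ (fails at j=4)
  i=4: ✗ (fails at j=6)
  i=5: ✗ (fails at j=6)
  i=6: ✗ (fails at j=8)
  i=7: ✗ (fails at j=8)
  i=8: ✗ (fails at j=9)
  i=9: ✓ (all of [10,11])
Positions where it holds: {0, 1, 9} → 3.

3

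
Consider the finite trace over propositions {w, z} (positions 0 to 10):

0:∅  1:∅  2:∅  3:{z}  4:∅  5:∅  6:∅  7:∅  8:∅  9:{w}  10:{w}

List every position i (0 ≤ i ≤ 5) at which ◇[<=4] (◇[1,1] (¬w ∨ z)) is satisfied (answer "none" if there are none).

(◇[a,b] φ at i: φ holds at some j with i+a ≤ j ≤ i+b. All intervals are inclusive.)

0, 1, 2, 3, 4, 5

Evaluate at each i in [0,5]:
  i=0: ✓ (witness j=0)
  i=1: ✓ (witness j=1)
  i=2: ✓ (witness j=2)
  i=3: ✓ (witness j=3)
  i=4: ✓ (witness j=4)
  i=5: ✓ (witness j=5)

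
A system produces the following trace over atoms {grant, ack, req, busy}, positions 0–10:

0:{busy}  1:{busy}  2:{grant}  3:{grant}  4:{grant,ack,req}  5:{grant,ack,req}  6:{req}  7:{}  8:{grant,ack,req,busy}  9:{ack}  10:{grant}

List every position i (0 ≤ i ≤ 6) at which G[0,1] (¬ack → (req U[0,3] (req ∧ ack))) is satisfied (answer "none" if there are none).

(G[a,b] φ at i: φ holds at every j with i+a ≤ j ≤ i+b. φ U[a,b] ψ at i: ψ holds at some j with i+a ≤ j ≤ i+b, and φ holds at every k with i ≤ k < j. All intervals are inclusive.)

Evaluate at each i in [0,6]:
  i=0: ✗ (fails at j=0)
  i=1: ✗ (fails at j=1)
  i=2: ✗ (fails at j=2)
  i=3: ✗ (fails at j=3)
  i=4: ✓ (all of [4,5])
  i=5: ✗ (fails at j=6)
  i=6: ✗ (fails at j=6)

4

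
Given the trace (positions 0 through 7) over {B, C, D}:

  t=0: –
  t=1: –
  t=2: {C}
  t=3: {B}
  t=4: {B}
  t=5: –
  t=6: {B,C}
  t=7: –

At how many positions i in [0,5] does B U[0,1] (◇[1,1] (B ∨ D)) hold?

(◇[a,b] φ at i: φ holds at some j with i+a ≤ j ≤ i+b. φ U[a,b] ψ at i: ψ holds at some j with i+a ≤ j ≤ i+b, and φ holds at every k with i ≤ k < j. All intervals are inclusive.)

Evaluate at each i in [0,5]:
  i=0: ✗ (no rhs in [0,1])
  i=1: ✗ (lhs fails at k=1 before rhs at j=2)
  i=2: ✓ (rhs at j=2)
  i=3: ✓ (rhs at j=3)
  i=4: ✓ (rhs at j=5; lhs holds on [4,4])
  i=5: ✓ (rhs at j=5)
Positions where it holds: {2, 3, 4, 5} → 4.

4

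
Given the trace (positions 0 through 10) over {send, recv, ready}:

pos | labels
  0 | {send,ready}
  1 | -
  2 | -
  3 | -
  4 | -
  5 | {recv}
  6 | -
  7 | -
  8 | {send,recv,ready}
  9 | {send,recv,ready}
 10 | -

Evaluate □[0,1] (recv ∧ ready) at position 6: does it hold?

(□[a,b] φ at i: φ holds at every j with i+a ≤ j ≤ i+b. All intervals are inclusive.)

Check (recv ∧ ready) at every j in [6,7]:
  j=6: false
  j=7: false
Fails at j=6 → formula fails.

False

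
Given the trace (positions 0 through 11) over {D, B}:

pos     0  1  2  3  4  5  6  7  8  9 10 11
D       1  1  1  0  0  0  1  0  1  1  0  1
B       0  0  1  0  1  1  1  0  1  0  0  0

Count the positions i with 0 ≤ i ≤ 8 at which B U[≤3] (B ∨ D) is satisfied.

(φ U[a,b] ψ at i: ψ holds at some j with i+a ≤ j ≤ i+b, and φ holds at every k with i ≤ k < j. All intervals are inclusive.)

Evaluate at each i in [0,8]:
  i=0: ✓ (rhs at j=0)
  i=1: ✓ (rhs at j=1)
  i=2: ✓ (rhs at j=2)
  i=3: ✗ (lhs fails at k=3 before rhs at j=4)
  i=4: ✓ (rhs at j=4)
  i=5: ✓ (rhs at j=5)
  i=6: ✓ (rhs at j=6)
  i=7: ✗ (lhs fails at k=7 before rhs at j=8)
  i=8: ✓ (rhs at j=8)
Positions where it holds: {0, 1, 2, 4, 5, 6, 8} → 7.

7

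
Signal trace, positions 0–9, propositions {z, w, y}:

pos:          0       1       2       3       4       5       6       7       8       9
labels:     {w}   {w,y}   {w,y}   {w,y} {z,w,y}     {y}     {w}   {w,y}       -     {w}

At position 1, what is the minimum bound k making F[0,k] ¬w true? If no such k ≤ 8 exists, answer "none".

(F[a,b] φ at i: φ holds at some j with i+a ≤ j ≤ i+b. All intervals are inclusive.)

4

Scan j = 1,2,… for ¬w:
  j=1: fails
  j=2: fails
  j=3: fails
  j=4: fails
  j=5: holds
First hit at j=5, so smallest k = 5-1 = 4.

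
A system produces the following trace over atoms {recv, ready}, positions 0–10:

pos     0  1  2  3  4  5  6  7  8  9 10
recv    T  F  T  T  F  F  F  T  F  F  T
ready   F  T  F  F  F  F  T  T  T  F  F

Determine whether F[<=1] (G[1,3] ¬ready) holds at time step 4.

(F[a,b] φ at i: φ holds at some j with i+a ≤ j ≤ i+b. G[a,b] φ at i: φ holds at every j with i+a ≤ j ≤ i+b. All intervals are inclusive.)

False

Check G[1,3] ¬ready at each j in [4,5]:
  j=4: fails at 6
  j=5: fails at 6
No position in the window satisfies it → formula fails.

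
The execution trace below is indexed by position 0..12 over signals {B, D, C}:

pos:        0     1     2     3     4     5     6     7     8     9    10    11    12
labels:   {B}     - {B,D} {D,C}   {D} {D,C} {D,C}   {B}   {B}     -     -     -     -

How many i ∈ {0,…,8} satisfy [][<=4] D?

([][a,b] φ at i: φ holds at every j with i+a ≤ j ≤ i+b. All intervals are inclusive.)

Evaluate at each i in [0,8]:
  i=0: ✗ (fails at j=0)
  i=1: ✗ (fails at j=1)
  i=2: ✓ (all of [2,6])
  i=3: ✗ (fails at j=7)
  i=4: ✗ (fails at j=7)
  i=5: ✗ (fails at j=7)
  i=6: ✗ (fails at j=7)
  i=7: ✗ (fails at j=7)
  i=8: ✗ (fails at j=8)
Positions where it holds: {2} → 1.

1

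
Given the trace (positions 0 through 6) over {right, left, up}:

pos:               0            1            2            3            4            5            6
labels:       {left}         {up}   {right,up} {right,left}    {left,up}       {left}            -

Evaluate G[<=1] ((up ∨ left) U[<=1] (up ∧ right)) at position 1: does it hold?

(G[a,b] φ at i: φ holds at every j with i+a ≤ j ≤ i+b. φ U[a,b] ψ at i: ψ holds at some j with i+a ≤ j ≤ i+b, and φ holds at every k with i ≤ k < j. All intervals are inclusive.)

Holds

Check ((up ∨ left) U[<=1] (up ∧ right)) at every j in [1,2]:
  j=1: holds
  j=2: holds
All positions satisfy it → formula holds.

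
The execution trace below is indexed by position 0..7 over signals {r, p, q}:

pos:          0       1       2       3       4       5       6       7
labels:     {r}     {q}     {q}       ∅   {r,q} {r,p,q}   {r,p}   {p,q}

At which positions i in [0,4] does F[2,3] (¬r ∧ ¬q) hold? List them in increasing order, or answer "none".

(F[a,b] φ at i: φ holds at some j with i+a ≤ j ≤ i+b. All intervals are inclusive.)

Evaluate at each i in [0,4]:
  i=0: ✓ (witness j=3)
  i=1: ✓ (witness j=3)
  i=2: ✗ (none in [4,5])
  i=3: ✗ (none in [5,6])
  i=4: ✗ (none in [6,7])

0, 1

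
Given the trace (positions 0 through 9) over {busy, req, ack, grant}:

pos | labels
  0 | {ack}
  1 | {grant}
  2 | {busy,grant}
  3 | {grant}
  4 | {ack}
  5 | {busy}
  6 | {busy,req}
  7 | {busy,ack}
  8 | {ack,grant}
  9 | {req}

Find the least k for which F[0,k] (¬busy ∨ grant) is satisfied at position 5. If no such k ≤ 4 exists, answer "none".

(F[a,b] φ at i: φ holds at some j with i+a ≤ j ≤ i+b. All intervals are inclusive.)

3

Scan j = 5,6,… for (¬busy ∨ grant):
  j=5: fails
  j=6: fails
  j=7: fails
  j=8: holds
First hit at j=8, so smallest k = 8-5 = 3.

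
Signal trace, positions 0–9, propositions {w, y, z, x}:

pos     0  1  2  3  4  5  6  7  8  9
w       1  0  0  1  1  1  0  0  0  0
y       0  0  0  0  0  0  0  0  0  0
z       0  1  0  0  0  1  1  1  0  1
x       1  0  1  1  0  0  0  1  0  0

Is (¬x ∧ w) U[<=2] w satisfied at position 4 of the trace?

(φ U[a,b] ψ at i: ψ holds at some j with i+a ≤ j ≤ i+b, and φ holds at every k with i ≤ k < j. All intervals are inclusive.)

Need some j in [4,6] with w, and (¬x ∧ w) at every k in [4,j-1].
  j=4: w holds; no prefix to check → satisfied.

Holds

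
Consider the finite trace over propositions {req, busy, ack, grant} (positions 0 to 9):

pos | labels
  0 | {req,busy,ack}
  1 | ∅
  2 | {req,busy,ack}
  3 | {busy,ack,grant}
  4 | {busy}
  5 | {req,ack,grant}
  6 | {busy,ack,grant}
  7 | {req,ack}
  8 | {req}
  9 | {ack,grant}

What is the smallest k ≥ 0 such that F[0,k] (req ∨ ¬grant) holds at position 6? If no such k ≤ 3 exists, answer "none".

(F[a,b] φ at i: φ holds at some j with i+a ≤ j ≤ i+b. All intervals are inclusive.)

1

Scan j = 6,7,… for (req ∨ ¬grant):
  j=6: fails
  j=7: holds
First hit at j=7, so smallest k = 7-6 = 1.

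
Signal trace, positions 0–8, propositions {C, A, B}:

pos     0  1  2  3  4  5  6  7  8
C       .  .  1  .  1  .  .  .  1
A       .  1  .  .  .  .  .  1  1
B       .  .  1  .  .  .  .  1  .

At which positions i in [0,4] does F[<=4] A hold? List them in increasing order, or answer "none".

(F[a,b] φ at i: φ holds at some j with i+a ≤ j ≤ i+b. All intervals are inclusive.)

0, 1, 3, 4

Evaluate at each i in [0,4]:
  i=0: ✓ (witness j=1)
  i=1: ✓ (witness j=1)
  i=2: ✗ (none in [2,6])
  i=3: ✓ (witness j=7)
  i=4: ✓ (witness j=7)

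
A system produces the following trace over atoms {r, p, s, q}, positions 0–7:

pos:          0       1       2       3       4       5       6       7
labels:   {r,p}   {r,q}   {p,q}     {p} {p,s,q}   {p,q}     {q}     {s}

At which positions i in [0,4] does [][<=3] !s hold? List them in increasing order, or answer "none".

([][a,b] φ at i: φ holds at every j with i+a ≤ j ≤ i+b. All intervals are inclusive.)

0

Evaluate at each i in [0,4]:
  i=0: ✓ (all of [0,3])
  i=1: ✗ (fails at j=4)
  i=2: ✗ (fails at j=4)
  i=3: ✗ (fails at j=4)
  i=4: ✗ (fails at j=4)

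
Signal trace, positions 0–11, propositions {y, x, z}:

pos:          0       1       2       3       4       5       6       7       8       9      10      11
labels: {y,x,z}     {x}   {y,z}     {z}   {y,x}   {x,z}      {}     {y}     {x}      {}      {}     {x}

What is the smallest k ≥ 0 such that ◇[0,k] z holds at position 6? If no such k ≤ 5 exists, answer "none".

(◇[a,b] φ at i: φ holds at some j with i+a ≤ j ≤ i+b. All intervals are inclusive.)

Scan j = 6,7,… for z:
  j=6: fails
  j=7: fails
  j=8: fails
  j=9: fails
  j=10: fails
  j=11: fails
No j in [6,11] satisfies it → none.

none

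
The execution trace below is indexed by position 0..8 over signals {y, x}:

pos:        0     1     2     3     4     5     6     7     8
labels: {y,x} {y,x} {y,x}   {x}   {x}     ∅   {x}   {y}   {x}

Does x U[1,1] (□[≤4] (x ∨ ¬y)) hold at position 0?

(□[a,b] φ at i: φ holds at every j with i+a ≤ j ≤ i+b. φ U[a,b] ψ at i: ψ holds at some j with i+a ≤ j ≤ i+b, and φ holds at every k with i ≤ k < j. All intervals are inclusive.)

True

Need some j in [1,1] with □[≤4] (x ∨ ¬y), and x at every k in [0,j-1].
  j=1: □[≤4] (x ∨ ¬y) holds; x holds at every k in [0,0] → satisfied.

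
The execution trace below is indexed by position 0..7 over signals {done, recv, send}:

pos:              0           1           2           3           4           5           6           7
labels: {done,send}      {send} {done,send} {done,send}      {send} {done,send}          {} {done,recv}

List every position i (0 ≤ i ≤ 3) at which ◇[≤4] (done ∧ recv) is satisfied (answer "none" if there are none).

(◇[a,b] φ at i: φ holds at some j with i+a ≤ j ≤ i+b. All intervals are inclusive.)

3

Evaluate at each i in [0,3]:
  i=0: ✗ (none in [0,4])
  i=1: ✗ (none in [1,5])
  i=2: ✗ (none in [2,6])
  i=3: ✓ (witness j=7)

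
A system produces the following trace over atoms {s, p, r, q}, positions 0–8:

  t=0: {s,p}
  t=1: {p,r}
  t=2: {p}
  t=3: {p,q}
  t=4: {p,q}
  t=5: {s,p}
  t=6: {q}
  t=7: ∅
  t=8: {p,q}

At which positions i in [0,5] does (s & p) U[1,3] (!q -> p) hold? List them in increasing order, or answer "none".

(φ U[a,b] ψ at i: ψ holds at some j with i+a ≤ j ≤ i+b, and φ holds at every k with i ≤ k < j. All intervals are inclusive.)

0, 5

Evaluate at each i in [0,5]:
  i=0: ✓ (rhs at j=1; lhs holds on [0,0])
  i=1: ✗ (lhs fails at k=1 before rhs at j=2)
  i=2: ✗ (lhs fails at k=2 before rhs at j=3)
  i=3: ✗ (lhs fails at k=3 before rhs at j=4)
  i=4: ✗ (lhs fails at k=4 before rhs at j=5)
  i=5: ✓ (rhs at j=6; lhs holds on [5,5])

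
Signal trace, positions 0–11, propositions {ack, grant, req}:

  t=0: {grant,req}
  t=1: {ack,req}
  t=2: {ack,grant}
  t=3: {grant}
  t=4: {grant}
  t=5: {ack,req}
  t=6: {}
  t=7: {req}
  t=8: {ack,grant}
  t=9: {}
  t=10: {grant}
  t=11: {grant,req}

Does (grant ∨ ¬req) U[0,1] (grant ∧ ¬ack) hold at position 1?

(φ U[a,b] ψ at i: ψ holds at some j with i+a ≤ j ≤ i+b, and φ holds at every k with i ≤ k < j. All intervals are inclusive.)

Need some j in [1,2] with (grant ∧ ¬ack), and (grant ∨ ¬req) at every k in [1,j-1].
  j=1: (grant ∧ ¬ack) false.
  j=2: (grant ∧ ¬ack) false.
No j in the window works → until fails.

No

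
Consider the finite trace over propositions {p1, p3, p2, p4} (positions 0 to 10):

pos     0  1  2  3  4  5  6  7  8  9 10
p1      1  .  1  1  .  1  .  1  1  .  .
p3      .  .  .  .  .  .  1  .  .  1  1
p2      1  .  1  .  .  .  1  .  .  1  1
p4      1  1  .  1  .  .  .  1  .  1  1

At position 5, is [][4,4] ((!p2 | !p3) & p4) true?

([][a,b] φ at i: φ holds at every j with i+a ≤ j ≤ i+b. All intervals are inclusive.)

Check ((!p2 | !p3) & p4) at every j in [9,9]:
  j=9: false
Fails at j=9 → formula fails.

Does not hold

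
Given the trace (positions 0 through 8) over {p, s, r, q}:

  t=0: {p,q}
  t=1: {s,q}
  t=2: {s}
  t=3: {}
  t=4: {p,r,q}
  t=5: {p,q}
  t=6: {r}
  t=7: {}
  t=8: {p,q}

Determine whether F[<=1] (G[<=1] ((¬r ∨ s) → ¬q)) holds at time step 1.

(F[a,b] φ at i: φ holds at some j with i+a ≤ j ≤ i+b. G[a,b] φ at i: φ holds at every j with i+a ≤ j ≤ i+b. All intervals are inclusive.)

True

Check G[<=1] ((¬r ∨ s) → ¬q) at each j in [1,2]:
  j=1: fails at 1
  j=2: holds on [2,3]
Found at j=2 → formula holds.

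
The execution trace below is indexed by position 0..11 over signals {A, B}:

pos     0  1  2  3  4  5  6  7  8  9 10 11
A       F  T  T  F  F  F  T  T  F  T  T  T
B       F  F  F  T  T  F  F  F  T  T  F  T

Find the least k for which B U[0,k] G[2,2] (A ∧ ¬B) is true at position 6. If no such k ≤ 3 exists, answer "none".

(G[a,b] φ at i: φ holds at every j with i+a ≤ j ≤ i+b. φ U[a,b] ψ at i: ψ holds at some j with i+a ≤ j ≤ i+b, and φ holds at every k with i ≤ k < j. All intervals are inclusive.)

Need earliest j ≥ 6 with G[2,2] (A ∧ ¬B), and B at every k in [6,j-1].
  j=6: rhs fails.
  j=7: rhs fails.
  j=8: rhs holds but lhs fails at k=6.
  j=9: rhs fails.
No witness within the range → none.

none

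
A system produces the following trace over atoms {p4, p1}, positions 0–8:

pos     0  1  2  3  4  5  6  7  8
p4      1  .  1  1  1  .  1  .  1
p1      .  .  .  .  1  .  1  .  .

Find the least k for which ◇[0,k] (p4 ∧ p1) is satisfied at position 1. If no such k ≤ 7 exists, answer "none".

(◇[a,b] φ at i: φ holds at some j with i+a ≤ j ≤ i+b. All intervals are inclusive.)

Scan j = 1,2,… for (p4 ∧ p1):
  j=1: fails
  j=2: fails
  j=3: fails
  j=4: holds
First hit at j=4, so smallest k = 4-1 = 3.

3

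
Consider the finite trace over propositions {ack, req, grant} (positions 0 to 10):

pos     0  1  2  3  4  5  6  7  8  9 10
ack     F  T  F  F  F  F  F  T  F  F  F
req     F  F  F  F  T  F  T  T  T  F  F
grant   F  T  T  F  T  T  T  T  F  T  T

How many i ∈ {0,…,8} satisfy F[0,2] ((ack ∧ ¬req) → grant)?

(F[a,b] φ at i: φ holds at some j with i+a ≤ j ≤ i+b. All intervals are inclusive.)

9

Evaluate at each i in [0,8]:
  i=0: ✓ (witness j=0)
  i=1: ✓ (witness j=1)
  i=2: ✓ (witness j=2)
  i=3: ✓ (witness j=3)
  i=4: ✓ (witness j=4)
  i=5: ✓ (witness j=5)
  i=6: ✓ (witness j=6)
  i=7: ✓ (witness j=7)
  i=8: ✓ (witness j=8)
Positions where it holds: {0, 1, 2, 3, 4, 5, 6, 7, 8} → 9.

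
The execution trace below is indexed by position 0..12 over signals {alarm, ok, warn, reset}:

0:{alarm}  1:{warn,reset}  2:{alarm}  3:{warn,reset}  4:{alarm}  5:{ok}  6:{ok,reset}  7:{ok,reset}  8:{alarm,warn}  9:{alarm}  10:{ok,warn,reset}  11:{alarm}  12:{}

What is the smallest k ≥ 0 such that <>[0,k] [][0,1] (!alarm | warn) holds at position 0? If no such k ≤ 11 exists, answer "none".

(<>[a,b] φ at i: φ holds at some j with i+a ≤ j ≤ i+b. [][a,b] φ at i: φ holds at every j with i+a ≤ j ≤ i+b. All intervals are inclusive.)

Scan j = 0,1,… for [][0,1] (!alarm | warn):
  j=0: fails
  j=1: fails
  j=2: fails
  j=3: fails
  j=4: fails
  j=5: holds
First hit at j=5, so smallest k = 5-0 = 5.

5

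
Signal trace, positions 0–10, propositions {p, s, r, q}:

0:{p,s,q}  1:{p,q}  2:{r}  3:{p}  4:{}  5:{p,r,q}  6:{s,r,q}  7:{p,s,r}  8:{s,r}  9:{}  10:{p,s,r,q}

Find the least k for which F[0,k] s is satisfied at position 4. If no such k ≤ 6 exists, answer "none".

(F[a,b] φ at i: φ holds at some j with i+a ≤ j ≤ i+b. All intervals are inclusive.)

2

Scan j = 4,5,… for s:
  j=4: fails
  j=5: fails
  j=6: holds
First hit at j=6, so smallest k = 6-4 = 2.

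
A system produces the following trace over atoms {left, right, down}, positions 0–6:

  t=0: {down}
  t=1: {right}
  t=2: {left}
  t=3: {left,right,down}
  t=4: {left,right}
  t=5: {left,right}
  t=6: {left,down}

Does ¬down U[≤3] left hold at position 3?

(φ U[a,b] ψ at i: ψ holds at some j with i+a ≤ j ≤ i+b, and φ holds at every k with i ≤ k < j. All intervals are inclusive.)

Need some j in [3,6] with left, and ¬down at every k in [3,j-1].
  j=3: left holds; no prefix to check → satisfied.

True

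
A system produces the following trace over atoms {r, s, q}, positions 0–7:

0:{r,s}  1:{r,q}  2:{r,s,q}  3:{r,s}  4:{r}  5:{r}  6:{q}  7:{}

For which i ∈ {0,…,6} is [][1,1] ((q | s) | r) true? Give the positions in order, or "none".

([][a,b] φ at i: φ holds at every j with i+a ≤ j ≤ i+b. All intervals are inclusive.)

Evaluate at each i in [0,6]:
  i=0: ✓ (all of [1,1])
  i=1: ✓ (all of [2,2])
  i=2: ✓ (all of [3,3])
  i=3: ✓ (all of [4,4])
  i=4: ✓ (all of [5,5])
  i=5: ✓ (all of [6,6])
  i=6: ✗ (fails at j=7)

0, 1, 2, 3, 4, 5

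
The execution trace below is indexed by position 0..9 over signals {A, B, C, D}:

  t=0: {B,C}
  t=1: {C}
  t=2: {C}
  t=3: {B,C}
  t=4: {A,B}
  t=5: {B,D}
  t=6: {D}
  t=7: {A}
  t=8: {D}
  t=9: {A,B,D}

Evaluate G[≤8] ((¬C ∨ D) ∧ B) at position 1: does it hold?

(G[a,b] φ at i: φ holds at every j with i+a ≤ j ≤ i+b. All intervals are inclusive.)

Check ((¬C ∨ D) ∧ B) at every j in [1,9]:
  j=1: false
  j=2: false
  j=3: false
  j=4: true
  j=5: true
  j=6: false
  j=7: false
  j=8: false
  j=9: true
Fails at j=1 → formula fails.

False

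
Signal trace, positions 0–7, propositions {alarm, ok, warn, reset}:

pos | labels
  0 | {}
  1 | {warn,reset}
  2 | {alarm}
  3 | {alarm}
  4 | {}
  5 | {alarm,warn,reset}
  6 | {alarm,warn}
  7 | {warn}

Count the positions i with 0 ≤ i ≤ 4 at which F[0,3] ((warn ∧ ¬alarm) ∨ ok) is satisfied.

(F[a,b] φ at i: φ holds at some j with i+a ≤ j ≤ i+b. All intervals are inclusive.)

3

Evaluate at each i in [0,4]:
  i=0: ✓ (witness j=1)
  i=1: ✓ (witness j=1)
  i=2: ✗ (none in [2,5])
  i=3: ✗ (none in [3,6])
  i=4: ✓ (witness j=7)
Positions where it holds: {0, 1, 4} → 3.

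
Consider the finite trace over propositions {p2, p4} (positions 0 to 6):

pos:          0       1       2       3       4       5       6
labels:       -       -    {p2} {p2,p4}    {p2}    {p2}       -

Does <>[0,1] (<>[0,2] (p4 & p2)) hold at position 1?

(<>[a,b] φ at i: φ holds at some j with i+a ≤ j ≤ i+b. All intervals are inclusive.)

Check <>[0,2] (p4 & p2) at each j in [1,2]:
  j=1: holds (witness at 3)
  j=2: holds (witness at 3)
Found at j=1 → formula holds.

Yes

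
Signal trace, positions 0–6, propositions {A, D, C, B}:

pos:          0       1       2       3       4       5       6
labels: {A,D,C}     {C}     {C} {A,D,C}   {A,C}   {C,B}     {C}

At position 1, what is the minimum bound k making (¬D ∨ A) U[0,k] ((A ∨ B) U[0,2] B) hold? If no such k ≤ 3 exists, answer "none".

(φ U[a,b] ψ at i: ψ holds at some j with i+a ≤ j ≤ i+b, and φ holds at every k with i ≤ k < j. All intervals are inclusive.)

Need earliest j ≥ 1 with ((A ∨ B) U[0,2] B), and (¬D ∨ A) at every k in [1,j-1].
  j=1: rhs fails.
  j=2: rhs fails.
  j=3: rhs holds; lhs holds on [1,2]. k = 2.

2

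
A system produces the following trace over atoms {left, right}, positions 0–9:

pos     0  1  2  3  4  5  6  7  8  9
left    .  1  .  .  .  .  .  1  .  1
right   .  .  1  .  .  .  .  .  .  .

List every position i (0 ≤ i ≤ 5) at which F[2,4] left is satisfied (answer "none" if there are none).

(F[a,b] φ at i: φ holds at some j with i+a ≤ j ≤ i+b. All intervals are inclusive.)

3, 4, 5

Evaluate at each i in [0,5]:
  i=0: ✗ (none in [2,4])
  i=1: ✗ (none in [3,5])
  i=2: ✗ (none in [4,6])
  i=3: ✓ (witness j=7)
  i=4: ✓ (witness j=7)
  i=5: ✓ (witness j=7)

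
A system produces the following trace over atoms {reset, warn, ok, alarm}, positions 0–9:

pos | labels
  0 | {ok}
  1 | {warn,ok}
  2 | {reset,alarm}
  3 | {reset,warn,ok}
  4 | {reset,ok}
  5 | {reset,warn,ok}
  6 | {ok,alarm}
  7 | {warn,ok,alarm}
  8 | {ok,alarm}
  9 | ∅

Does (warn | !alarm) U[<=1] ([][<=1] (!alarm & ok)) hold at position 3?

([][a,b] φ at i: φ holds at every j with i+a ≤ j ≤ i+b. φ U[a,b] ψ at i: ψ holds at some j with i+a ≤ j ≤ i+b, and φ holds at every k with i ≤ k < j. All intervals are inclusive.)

True

Need some j in [3,4] with [][<=1] (!alarm & ok), and (warn | !alarm) at every k in [3,j-1].
  j=3: [][<=1] (!alarm & ok) holds; no prefix to check → satisfied.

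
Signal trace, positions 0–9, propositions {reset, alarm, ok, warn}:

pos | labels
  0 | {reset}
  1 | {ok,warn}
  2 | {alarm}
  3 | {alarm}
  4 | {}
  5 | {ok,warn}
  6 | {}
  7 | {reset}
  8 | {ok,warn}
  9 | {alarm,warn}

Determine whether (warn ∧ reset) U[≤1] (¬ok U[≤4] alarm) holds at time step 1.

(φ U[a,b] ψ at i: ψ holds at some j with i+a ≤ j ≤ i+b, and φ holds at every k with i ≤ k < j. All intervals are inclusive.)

Need some j in [1,2] with (¬ok U[≤4] alarm), and (warn ∧ reset) at every k in [1,j-1].
  j=1: (¬ok U[≤4] alarm) — fails.
  j=2: (¬ok U[≤4] alarm) holds, but (warn ∧ reset) fails at k=1 → not this j.
No j in the window works → until fails.

Does not hold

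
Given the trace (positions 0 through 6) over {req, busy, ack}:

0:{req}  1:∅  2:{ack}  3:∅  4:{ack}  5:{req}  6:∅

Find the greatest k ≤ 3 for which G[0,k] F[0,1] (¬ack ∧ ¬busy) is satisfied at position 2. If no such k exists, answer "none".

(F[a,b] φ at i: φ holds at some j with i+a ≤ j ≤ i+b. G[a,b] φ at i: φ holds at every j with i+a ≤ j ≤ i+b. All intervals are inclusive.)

3

F[0,1] (¬ack ∧ ¬busy) must hold from j=2 onward; find where it first fails.
  j=2: holds
  j=3: holds
  j=4: holds
  j=5: holds
Holds through j=5; largest k = 3.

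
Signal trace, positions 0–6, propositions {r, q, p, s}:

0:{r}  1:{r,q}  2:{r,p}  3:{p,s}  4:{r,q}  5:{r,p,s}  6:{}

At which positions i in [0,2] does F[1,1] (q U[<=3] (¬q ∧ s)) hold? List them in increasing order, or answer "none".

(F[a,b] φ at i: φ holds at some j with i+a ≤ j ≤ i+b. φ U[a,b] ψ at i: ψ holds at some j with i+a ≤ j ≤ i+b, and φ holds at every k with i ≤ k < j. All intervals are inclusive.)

2

Evaluate at each i in [0,2]:
  i=0: ✗ (none in [1,1])
  i=1: ✗ (none in [2,2])
  i=2: ✓ (witness j=3)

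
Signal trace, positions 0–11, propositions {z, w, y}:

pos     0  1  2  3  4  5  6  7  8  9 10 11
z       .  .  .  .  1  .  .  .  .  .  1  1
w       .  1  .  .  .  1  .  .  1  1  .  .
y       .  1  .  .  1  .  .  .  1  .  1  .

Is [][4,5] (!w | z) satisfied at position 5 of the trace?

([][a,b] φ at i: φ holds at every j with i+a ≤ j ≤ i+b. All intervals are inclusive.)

No

Check (!w | z) at every j in [9,10]:
  j=9: false
  j=10: true
Fails at j=9 → formula fails.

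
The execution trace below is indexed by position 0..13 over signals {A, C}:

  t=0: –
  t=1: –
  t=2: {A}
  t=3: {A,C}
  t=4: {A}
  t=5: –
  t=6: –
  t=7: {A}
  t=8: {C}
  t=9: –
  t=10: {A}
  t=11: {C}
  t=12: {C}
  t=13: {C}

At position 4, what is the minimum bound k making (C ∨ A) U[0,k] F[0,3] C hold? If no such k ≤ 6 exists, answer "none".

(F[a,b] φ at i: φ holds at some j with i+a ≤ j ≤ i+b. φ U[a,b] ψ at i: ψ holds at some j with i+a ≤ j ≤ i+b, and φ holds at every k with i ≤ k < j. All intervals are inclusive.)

1

Need earliest j ≥ 4 with F[0,3] C, and (C ∨ A) at every k in [4,j-1].
  j=4: rhs fails.
  j=5: rhs holds; lhs holds on [4,4]. k = 1.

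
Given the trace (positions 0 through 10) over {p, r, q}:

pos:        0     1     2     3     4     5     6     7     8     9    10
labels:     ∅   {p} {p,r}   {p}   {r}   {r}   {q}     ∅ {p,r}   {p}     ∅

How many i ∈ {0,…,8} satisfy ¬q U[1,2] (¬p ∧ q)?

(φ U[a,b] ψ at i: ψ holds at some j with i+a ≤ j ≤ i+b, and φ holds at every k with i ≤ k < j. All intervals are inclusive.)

Evaluate at each i in [0,8]:
  i=0: ✗ (no rhs in [1,2])
  i=1: ✗ (no rhs in [2,3])
  i=2: ✗ (no rhs in [3,4])
  i=3: ✗ (no rhs in [4,5])
  i=4: ✓ (rhs at j=6; lhs holds on [4,5])
  i=5: ✓ (rhs at j=6; lhs holds on [5,5])
  i=6: ✗ (no rhs in [7,8])
  i=7: ✗ (no rhs in [8,9])
  i=8: ✗ (no rhs in [9,10])
Positions where it holds: {4, 5} → 2.

2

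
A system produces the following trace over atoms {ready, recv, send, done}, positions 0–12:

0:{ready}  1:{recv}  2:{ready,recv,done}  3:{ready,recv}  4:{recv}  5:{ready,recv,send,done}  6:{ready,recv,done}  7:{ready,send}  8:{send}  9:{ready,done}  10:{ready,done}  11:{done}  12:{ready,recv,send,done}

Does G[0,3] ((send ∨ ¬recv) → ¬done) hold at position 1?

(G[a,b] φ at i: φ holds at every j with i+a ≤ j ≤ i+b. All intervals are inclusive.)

Holds

Check ((send ∨ ¬recv) → ¬done) at every j in [1,4]:
  j=1: antecedent false → ✓
  j=2: antecedent false → ✓
  j=3: antecedent false → ✓
  j=4: antecedent false → ✓
All positions satisfy it → formula holds.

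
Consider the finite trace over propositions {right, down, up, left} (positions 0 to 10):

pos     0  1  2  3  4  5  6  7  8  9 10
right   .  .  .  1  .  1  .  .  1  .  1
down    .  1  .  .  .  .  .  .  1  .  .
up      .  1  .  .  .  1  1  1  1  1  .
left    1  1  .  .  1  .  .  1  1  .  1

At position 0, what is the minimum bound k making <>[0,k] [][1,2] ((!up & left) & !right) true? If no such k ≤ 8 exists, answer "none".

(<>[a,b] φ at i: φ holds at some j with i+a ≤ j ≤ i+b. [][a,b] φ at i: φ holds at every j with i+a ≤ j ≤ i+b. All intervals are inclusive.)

Scan j = 0,1,… for [][1,2] ((!up & left) & !right):
  j=0: fails
  j=1: fails
  j=2: fails
  j=3: fails
  j=4: fails
  j=5: fails
  j=6: fails
  j=7: fails
  j=8: fails
No j in [0,8] satisfies it → none.

none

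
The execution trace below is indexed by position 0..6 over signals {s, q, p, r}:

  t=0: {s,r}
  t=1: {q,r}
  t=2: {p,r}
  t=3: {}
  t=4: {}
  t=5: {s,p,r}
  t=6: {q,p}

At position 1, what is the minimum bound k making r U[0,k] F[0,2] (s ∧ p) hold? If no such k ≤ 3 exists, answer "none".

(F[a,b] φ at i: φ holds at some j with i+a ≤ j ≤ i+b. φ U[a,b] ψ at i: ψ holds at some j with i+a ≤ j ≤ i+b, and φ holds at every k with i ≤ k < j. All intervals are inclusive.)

Need earliest j ≥ 1 with F[0,2] (s ∧ p), and r at every k in [1,j-1].
  j=1: rhs fails.
  j=2: rhs fails.
  j=3: rhs holds; lhs holds on [1,2]. k = 2.

2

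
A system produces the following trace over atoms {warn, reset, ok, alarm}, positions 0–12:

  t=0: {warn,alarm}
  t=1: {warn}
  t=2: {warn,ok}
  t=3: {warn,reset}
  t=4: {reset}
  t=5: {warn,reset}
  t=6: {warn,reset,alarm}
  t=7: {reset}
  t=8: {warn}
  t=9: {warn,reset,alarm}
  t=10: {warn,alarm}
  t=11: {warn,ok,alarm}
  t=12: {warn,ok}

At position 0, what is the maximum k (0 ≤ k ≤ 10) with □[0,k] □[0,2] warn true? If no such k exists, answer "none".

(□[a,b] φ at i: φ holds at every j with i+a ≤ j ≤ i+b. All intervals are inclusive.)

1

□[0,2] warn must hold from j=0 onward; find where it first fails.
  j=0: holds
  j=1: holds
  j=2: fails
Holds on [0,1], so largest k = 1.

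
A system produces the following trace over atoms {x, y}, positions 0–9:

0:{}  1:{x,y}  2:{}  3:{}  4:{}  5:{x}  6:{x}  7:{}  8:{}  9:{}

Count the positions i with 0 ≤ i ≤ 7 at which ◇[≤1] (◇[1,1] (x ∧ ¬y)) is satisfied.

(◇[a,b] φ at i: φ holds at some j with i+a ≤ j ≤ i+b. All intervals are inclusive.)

Evaluate at each i in [0,7]:
  i=0: ✗ (none in [0,1])
  i=1: ✗ (none in [1,2])
  i=2: ✗ (none in [2,3])
  i=3: ✓ (witness j=4)
  i=4: ✓ (witness j=4)
  i=5: ✓ (witness j=5)
  i=6: ✗ (none in [6,7])
  i=7: ✗ (none in [7,8])
Positions where it holds: {3, 4, 5} → 3.

3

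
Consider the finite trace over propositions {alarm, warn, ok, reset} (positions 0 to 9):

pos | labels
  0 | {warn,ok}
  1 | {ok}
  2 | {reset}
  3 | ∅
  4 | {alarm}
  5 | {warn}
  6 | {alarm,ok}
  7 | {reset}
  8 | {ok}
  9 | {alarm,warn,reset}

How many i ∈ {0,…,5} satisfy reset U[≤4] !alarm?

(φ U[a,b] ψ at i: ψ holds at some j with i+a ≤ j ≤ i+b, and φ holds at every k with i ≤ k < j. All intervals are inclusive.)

Evaluate at each i in [0,5]:
  i=0: ✓ (rhs at j=0)
  i=1: ✓ (rhs at j=1)
  i=2: ✓ (rhs at j=2)
  i=3: ✓ (rhs at j=3)
  i=4: ✗ (lhs fails at k=4 before rhs at j=5)
  i=5: ✓ (rhs at j=5)
Positions where it holds: {0, 1, 2, 3, 5} → 5.

5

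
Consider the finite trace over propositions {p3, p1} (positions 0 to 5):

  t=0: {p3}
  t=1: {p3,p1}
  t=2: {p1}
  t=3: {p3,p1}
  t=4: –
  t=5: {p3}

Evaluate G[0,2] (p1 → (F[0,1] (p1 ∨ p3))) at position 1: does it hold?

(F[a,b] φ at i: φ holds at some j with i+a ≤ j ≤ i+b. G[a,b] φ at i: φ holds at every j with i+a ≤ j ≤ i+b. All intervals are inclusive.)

Check (p1 → (F[0,1] (p1 ∨ p3))) at every j in [1,3]:
  j=1: antecedent true; consequent holds (witness at 1) → ✓
  j=2: antecedent true; consequent holds (witness at 2) → ✓
  j=3: antecedent true; consequent holds (witness at 3) → ✓
All positions satisfy it → formula holds.

Yes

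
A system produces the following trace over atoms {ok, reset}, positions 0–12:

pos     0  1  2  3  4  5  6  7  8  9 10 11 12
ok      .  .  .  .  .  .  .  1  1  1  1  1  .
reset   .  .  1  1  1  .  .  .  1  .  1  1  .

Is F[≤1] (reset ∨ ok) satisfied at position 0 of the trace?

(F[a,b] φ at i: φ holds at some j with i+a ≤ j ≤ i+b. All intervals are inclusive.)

False

Check (reset ∨ ok) at each j in [0,1]:
  j=0: false
  j=1: false
No position in the window satisfies it → formula fails.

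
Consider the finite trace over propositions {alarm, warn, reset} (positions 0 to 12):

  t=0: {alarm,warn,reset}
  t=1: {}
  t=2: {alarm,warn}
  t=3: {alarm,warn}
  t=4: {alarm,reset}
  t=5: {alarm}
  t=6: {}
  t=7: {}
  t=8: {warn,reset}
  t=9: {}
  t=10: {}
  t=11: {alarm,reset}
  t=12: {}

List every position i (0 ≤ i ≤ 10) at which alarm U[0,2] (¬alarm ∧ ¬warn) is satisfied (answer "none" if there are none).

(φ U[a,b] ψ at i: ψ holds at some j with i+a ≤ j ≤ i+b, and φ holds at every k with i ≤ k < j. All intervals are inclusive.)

Evaluate at each i in [0,10]:
  i=0: ✓ (rhs at j=1; lhs holds on [0,0])
  i=1: ✓ (rhs at j=1)
  i=2: ✗ (no rhs in [2,4])
  i=3: ✗ (no rhs in [3,5])
  i=4: ✓ (rhs at j=6; lhs holds on [4,5])
  i=5: ✓ (rhs at j=6; lhs holds on [5,5])
  i=6: ✓ (rhs at j=6)
  i=7: ✓ (rhs at j=7)
  i=8: ✗ (lhs fails at k=8 before rhs at j=9)
  i=9: ✓ (rhs at j=9)
  i=10: ✓ (rhs at j=10)

0, 1, 4, 5, 6, 7, 9, 10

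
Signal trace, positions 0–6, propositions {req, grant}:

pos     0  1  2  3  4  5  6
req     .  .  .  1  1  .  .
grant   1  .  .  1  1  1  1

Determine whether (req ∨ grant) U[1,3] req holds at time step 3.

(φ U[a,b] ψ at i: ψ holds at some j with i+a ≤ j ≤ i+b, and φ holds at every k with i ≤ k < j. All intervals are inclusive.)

Need some j in [4,6] with req, and (req ∨ grant) at every k in [3,j-1].
  j=4: req holds; (req ∨ grant) holds at every k in [3,3] → satisfied.

True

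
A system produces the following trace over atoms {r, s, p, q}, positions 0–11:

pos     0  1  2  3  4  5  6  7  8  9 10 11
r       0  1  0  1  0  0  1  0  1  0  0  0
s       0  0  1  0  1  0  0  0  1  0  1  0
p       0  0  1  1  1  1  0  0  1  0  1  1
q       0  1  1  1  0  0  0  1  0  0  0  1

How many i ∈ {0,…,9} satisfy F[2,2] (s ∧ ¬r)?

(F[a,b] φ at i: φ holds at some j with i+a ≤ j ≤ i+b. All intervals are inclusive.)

3

Evaluate at each i in [0,9]:
  i=0: ✓ (witness j=2)
  i=1: ✗ (none in [3,3])
  i=2: ✓ (witness j=4)
  i=3: ✗ (none in [5,5])
  i=4: ✗ (none in [6,6])
  i=5: ✗ (none in [7,7])
  i=6: ✗ (none in [8,8])
  i=7: ✗ (none in [9,9])
  i=8: ✓ (witness j=10)
  i=9: ✗ (none in [11,11])
Positions where it holds: {0, 2, 8} → 3.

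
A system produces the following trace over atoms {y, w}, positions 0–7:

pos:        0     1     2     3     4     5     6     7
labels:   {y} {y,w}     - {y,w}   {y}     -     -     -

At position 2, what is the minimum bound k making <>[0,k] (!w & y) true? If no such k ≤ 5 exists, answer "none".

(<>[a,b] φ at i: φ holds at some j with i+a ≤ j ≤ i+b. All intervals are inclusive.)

2

Scan j = 2,3,… for (!w & y):
  j=2: fails
  j=3: fails
  j=4: holds
First hit at j=4, so smallest k = 4-2 = 2.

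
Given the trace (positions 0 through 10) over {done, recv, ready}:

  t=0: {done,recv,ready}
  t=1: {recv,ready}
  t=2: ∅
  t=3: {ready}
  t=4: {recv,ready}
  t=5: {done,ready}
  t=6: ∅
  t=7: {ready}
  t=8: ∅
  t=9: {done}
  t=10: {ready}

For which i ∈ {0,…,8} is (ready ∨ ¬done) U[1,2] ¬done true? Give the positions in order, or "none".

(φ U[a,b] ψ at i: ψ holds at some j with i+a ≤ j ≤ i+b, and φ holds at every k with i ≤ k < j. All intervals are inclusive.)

0, 1, 2, 3, 4, 5, 6, 7

Evaluate at each i in [0,8]:
  i=0: ✓ (rhs at j=1; lhs holds on [0,0])
  i=1: ✓ (rhs at j=2; lhs holds on [1,1])
  i=2: ✓ (rhs at j=3; lhs holds on [2,2])
  i=3: ✓ (rhs at j=4; lhs holds on [3,3])
  i=4: ✓ (rhs at j=6; lhs holds on [4,5])
  i=5: ✓ (rhs at j=6; lhs holds on [5,5])
  i=6: ✓ (rhs at j=7; lhs holds on [6,6])
  i=7: ✓ (rhs at j=8; lhs holds on [7,7])
  i=8: ✗ (lhs fails at k=9 before rhs at j=10)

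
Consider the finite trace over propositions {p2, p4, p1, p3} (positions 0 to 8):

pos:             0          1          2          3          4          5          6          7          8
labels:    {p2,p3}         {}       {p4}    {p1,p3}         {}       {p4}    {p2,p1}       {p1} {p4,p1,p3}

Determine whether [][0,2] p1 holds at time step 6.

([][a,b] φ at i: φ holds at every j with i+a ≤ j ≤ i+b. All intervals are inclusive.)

Yes

Check p1 at every j in [6,8]:
  j=6: true
  j=7: true
  j=8: true
All positions satisfy it → formula holds.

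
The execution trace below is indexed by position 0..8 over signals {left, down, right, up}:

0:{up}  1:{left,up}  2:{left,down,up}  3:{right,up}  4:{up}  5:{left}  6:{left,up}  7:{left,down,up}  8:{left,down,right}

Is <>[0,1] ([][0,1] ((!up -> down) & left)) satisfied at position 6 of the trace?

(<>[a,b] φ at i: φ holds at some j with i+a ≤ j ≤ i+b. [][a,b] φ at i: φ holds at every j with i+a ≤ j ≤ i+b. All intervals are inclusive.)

Check [][0,1] ((!up -> down) & left) at each j in [6,7]:
  j=6: holds on [6,7]
  j=7: holds on [7,8]
Found at j=6 → formula holds.

True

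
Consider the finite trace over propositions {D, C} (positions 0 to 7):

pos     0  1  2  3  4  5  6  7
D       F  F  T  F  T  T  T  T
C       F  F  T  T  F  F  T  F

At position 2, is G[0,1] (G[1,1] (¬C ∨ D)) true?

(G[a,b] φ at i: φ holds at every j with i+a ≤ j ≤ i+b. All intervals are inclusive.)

Does not hold

Check G[1,1] (¬C ∨ D) at every j in [2,3]:
  j=2: fails at 3
  j=3: holds on [4,4]
Fails at j=2 → formula fails.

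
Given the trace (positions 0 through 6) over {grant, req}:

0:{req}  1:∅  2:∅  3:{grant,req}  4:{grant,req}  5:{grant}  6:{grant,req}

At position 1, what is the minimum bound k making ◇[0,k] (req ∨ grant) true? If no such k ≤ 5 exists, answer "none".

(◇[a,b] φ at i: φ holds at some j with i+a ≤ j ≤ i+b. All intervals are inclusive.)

2

Scan j = 1,2,… for (req ∨ grant):
  j=1: fails
  j=2: fails
  j=3: holds
First hit at j=3, so smallest k = 3-1 = 2.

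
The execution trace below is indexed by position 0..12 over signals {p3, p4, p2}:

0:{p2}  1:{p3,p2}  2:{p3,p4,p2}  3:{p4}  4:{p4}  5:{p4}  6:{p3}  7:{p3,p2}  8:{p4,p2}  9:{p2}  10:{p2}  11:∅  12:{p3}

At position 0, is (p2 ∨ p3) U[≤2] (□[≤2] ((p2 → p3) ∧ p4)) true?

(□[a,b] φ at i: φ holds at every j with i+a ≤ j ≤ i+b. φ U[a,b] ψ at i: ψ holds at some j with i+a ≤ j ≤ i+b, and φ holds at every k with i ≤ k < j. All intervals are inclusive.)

Need some j in [0,2] with □[≤2] ((p2 → p3) ∧ p4), and (p2 ∨ p3) at every k in [0,j-1].
  j=0: □[≤2] ((p2 → p3) ∧ p4) — fails at 0.
  j=1: □[≤2] ((p2 → p3) ∧ p4) — fails at 1.
  j=2: □[≤2] ((p2 → p3) ∧ p4) holds; (p2 ∨ p3) holds at every k in [0,1] → satisfied.

True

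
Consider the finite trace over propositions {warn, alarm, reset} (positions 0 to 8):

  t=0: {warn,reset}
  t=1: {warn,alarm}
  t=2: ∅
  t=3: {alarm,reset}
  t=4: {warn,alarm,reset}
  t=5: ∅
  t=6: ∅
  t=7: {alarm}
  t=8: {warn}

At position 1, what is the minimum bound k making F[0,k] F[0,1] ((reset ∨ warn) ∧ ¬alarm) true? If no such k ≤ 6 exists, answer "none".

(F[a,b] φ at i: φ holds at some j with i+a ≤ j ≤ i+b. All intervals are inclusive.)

Scan j = 1,2,… for F[0,1] ((reset ∨ warn) ∧ ¬alarm):
  j=1: fails
  j=2: fails
  j=3: fails
  j=4: fails
  j=5: fails
  j=6: fails
  j=7: holds
First hit at j=7, so smallest k = 7-1 = 6.

6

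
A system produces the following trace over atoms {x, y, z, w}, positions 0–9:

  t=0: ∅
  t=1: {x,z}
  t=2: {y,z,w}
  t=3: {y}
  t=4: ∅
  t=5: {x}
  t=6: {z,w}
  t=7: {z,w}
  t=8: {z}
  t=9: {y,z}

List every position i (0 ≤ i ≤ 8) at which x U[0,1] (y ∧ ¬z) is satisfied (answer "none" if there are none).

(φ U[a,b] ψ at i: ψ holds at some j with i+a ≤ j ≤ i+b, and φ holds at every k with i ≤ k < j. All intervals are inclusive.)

3

Evaluate at each i in [0,8]:
  i=0: ✗ (no rhs in [0,1])
  i=1: ✗ (no rhs in [1,2])
  i=2: ✗ (lhs fails at k=2 before rhs at j=3)
  i=3: ✓ (rhs at j=3)
  i=4: ✗ (no rhs in [4,5])
  i=5: ✗ (no rhs in [5,6])
  i=6: ✗ (no rhs in [6,7])
  i=7: ✗ (no rhs in [7,8])
  i=8: ✗ (no rhs in [8,9])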